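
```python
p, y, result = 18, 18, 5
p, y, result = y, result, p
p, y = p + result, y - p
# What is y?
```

Trace:
`p, y, result = 18, 18, 5` → p = 18; y = 18; result = 5
`p, y, result = y, result, p` → p = 18; y = 5; result = 18
`p, y = p + result, y - p` → p = 36; y = -13
So y = -13

Answer: -13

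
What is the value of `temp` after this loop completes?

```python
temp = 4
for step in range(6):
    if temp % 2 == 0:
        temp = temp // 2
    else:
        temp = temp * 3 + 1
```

Collatz-style transformation from 4
`temp` takes the values: 4 → 2 → 1 → 4 → 2 → 1 → 4

Answer: 4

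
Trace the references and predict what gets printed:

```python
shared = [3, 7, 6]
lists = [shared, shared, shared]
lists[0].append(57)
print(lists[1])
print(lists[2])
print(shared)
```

Key concept: list of same reference.
Step by step:
`shared = [3, 7, 6]` → shared = [3, 7, 6]
`lists = [shared, shared, shared]` → lists = [[3, 7, 6], [3, 7, 6], [3, 7, 6]]
`lists[0].append(57)` → shared = [3, 7, 6, 57]; lists = [[3, 7, 6, 57], [3, 7, 6, 57], [3, 7, 6, 57]]
`print(lists[1])` → prints [3, 7, 6, 57]
`print(lists[2])` → prints [3, 7, 6, 57]
`print(shared)` → prints [3, 7, 6, 57]

Answer:
[3, 7, 6, 57]
[3, 7, 6, 57]
[3, 7, 6, 57]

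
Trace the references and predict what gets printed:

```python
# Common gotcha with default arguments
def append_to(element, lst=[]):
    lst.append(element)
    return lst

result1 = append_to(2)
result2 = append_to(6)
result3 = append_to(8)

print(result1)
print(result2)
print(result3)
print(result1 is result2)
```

Key concept: mutable default argument gotcha.
Step by step:
`result1 = append_to(2)` → result1 = [2]
`result2 = append_to(6)` → result1 = [2, 6] (same object as result2); result2 = [2, 6] (same object as result1)
`result3 = append_to(8)` → result1 = [2, 6, 8] (same object as result2, result3); result2 = [2, 6, 8] (same object as result1, result3); result3 = [2, 6, 8] (same object as result1, result2)
`print(result1)` → prints [2, 6, 8]
`print(result2)` → prints [2, 6, 8]
`print(result3)` → prints [2, 6, 8]
`print(result1 is result2)` → prints True

Answer:
[2, 6, 8]
[2, 6, 8]
[2, 6, 8]
True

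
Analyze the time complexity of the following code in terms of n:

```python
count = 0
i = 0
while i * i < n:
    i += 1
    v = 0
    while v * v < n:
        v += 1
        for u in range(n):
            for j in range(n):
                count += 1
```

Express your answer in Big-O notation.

Each loop level contributes: √n × √n × n × n. Multiplying the contributions gives O(n^3).

Answer: O(n^3)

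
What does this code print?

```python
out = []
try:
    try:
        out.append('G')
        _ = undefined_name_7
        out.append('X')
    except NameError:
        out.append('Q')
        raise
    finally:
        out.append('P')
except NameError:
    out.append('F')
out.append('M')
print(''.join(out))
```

Execution trace: 'G' (inner try body) → 'Q' (inner except NameError) → 'P' (inner finally) → 'F' (outer except NameError) → 'M' (after the try/except). Output: GQPFM

Answer: GQPFM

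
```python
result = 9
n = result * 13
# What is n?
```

Trace:
`result = 9` → result = 9
`n = result * 13` → n = 117
So n = 117

Answer: 117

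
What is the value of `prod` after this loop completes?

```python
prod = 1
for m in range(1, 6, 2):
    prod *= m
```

Product of 1, 3, 5, ... up to 5
`prod` takes the values: 1 → 3 → 15

Answer: 15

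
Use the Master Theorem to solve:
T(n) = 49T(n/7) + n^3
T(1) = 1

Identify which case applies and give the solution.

a=49, b=7, f(n)=n^3. log_7(49) = 2. Since c=3 > 2 and the regularity condition holds (49(n/7)^3 = (49/7^3)n^3 with 49/7^3 < 1), Case 3 applies: T(n) = Θ(f(n)) = O(n^3).

Answer: O(n^3) - Case 3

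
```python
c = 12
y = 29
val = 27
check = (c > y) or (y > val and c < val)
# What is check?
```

Trace:
`c = 12` → c = 12
`y = 29` → y = 29
`val = 27` → val = 27
`check = (c > y) or (y > val and c < val)` → check = True
So check = True

Answer: True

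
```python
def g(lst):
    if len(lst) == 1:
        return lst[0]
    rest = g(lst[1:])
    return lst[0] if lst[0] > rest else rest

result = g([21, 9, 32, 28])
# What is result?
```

Recursive max over [21, 9, 32, 28] = 32

Answer: 32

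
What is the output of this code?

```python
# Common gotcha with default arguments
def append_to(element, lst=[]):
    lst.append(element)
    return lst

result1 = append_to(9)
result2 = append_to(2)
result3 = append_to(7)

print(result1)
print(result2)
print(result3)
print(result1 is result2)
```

Key concept: mutable default argument gotcha.
Step by step:
`result1 = append_to(9)` → result1 = [9]
`result2 = append_to(2)` → result1 = [9, 2] (same object as result2); result2 = [9, 2] (same object as result1)
`result3 = append_to(7)` → result1 = [9, 2, 7] (same object as result2, result3); result2 = [9, 2, 7] (same object as result1, result3); result3 = [9, 2, 7] (same object as result1, result2)
`print(result1)` → prints [9, 2, 7]
`print(result2)` → prints [9, 2, 7]
`print(result3)` → prints [9, 2, 7]
`print(result1 is result2)` → prints True

Answer:
[9, 2, 7]
[9, 2, 7]
[9, 2, 7]
True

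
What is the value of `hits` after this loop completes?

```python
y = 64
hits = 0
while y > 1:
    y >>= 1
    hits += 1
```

Count right shifts until 1
`hits` takes the values: 0 → 1 → 2 → 3 → 4 → 5 → 6

Answer: 6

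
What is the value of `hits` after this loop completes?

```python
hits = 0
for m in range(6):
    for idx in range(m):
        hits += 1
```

Triangle number: 0+1+2+...+5
`hits` takes the values: 0 → 1 → 2 → 3 → 4 → 5 → 6 → 7 → 8 → 9 → 10 → 11 → 12 → 13 → 14 → 15

Answer: 15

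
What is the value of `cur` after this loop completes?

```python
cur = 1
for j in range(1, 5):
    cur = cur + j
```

Start at 1, add 1 through 4
`cur` takes the values: 1 → 2 → 4 → 7 → 11

Answer: 11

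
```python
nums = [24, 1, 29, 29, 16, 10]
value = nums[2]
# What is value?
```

Trace:
`nums = [24, 1, 29, 29, 16, 10]` → nums = [24, 1, 29, 29, 16, 10]
`value = nums[2]` → value = 29
So value = 29

Answer: 29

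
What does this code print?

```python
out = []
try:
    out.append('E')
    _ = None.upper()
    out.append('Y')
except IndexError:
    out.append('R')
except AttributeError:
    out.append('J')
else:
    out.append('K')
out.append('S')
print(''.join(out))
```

Execution trace: 'E' (try body) → 'J' (except AttributeError) → 'S' (after the try/except). Output: EJS

Answer: EJS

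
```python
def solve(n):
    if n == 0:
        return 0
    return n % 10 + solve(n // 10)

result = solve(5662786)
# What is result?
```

Sum of digits of 5662786: 6 + 8 + 7 + 2 + 6 + 6 + 5 = 40

Answer: 40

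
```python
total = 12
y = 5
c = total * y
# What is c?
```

Trace:
`total = 12` → total = 12
`y = 5` → y = 5
`c = total * y` → c = 60
So c = 60

Answer: 60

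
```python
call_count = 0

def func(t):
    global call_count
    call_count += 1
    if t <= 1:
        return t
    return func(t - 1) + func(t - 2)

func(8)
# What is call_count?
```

Calls(t) = 1 + Calls(t-1) + Calls(t-2); Calls(0)=Calls(1)=1. For t=8 this gives 67.

Answer: 67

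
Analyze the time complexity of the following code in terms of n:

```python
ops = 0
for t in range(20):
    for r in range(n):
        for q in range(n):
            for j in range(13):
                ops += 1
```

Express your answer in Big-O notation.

Each loop level contributes: 1 × n × n × 1. Multiplying the contributions gives O(n^2).

Answer: O(n^2)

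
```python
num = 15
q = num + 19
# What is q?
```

Trace:
`num = 15` → num = 15
`q = num + 19` → q = 34
So q = 34

Answer: 34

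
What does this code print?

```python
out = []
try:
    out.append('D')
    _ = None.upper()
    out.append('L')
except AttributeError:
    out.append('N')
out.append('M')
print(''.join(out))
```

Execution trace: 'D' (try body) → 'N' (except AttributeError) → 'M' (after the try/except). Output: DNM

Answer: DNM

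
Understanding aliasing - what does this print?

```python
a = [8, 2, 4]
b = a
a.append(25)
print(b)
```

Key concept: basic list aliasing.
Step by step:
`a = [8, 2, 4]` → a = [8, 2, 4]
`b = a` → b = [8, 2, 4] (same object as a)
`a.append(25)` → a = [8, 2, 4, 25] (same object as b); b = [8, 2, 4, 25] (same object as a)
`print(b)` → prints [8, 2, 4, 25]

Answer: [8, 2, 4, 25]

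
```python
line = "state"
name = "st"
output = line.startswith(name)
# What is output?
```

Trace:
`line = "state"` → line = 'state'
`name = "st"` → name = 'st'
`output = line.startswith(name)` → output = True
So output = True

Answer: True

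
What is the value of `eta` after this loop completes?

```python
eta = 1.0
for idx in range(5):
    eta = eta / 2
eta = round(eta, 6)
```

Halving LR 5 times: 1 / 2^5
`eta` takes the values: 1.0 → 0.5 → 0.25 → 0.125 → 0.0625 → 0.03125

Answer: 0.03125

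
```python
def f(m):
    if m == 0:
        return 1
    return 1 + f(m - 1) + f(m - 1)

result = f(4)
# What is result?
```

f(m) = 1 + 2·f(m-1), f(0)=1. Closed form: (1+1)·2^4 - 1 = 31.

Answer: 31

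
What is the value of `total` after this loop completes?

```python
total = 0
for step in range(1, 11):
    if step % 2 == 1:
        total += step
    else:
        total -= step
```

Add odd, subtract even
`total` takes the values: 0 → 1 → -1 → 2 → -2 → 3 → -3 → 4 → -4 → 5 → -5

Answer: -5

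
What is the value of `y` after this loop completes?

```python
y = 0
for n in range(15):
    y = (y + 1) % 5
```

Increment mod 5, 15 times = 0
`y` takes the values: 0 → 1 → 2 → 3 → 4 → 0 → 1 → 2 → 3 → 4 → 0 → 1 → 2 → 3 → 4 → 0

Answer: 0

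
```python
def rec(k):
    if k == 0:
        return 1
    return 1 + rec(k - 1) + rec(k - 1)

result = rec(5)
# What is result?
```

rec(k) = 1 + 2·rec(k-1), rec(0)=1. Closed form: (1+1)·2^5 - 1 = 63.

Answer: 63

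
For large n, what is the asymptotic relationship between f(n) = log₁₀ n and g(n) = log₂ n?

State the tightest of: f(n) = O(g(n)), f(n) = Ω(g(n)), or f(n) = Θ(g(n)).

log₁₀ n vs log₂ n: f(n) = Θ(g(n)) — they are asymptotically equivalent (log bases differ by a constant factor).

Answer: f(n) = Θ(g(n)) — they are asymptotically equivalent (log bases differ by a constant factor).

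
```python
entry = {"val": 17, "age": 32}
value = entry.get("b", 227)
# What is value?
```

Trace:
`entry = {"val": 17, "age": 32}` → entry = {'val': 17, 'age': 32}
`value = entry.get("b", 227)` → value = 227
So value = 227

Answer: 227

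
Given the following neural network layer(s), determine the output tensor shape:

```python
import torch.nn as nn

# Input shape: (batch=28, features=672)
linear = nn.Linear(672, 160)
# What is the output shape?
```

Input: (28, 672) -> Output: (28, 160)

Answer: (28, 160)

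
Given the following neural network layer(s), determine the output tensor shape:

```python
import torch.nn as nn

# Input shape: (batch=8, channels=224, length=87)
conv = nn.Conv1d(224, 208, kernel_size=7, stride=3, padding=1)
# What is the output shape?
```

Input: (8, 224, 87) -> Output: (8, 208, 28)

Answer: (8, 208, 28)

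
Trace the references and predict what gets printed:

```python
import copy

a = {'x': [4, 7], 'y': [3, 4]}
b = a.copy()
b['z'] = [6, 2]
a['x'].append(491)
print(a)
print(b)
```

Key concept: shallow copy of dict with mutable values.
Step by step:
`a = {'x': [4, 7], 'y': [3, 4]}` → a = {'x': [4, 7], 'y': [3, 4]}
`b = a.copy()` → b = {'x': [4, 7], 'y': [3, 4]}
`b['z'] = [6, 2]` → b = {'x': [4, 7], 'y': [3, 4], 'z': [6, 2]}
`a['x'].append(491)` → a = {'x': [4, 7, 491], 'y': [3, 4]}; b = {'x': [4, 7, 491], 'y': [3, 4], 'z': [6, 2]}
`print(a)` → prints {'x': [4, 7, 491], 'y': [3, 4]}
`print(b)` → prints {'x': [4, 7, 491], 'y': [3, 4], 'z': [6, 2]}

Answer:
{'x': [4, 7, 491], 'y': [3, 4]}
{'x': [4, 7, 491], 'y': [3, 4], 'z': [6, 2]}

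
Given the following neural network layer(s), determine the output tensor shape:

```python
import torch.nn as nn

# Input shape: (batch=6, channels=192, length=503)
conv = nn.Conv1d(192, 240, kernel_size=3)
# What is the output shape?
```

Input: (6, 192, 503) -> Output: (6, 240, 501)

Answer: (6, 240, 501)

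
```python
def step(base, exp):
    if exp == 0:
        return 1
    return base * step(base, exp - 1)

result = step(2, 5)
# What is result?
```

step(2, 5) = 2 * 2 * 2 * 2 * 2 = 32

Answer: 32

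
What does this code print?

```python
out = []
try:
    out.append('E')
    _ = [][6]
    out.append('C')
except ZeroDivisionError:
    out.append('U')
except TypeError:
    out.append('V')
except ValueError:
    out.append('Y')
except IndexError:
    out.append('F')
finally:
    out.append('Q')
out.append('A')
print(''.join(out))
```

Execution trace: 'E' (try body) → 'F' (except IndexError) → 'Q' (finally) → 'A' (after the try/except). Output: EFQA

Answer: EFQA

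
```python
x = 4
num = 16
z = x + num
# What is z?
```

Trace:
`x = 4` → x = 4
`num = 16` → num = 16
`z = x + num` → z = 20
So z = 20

Answer: 20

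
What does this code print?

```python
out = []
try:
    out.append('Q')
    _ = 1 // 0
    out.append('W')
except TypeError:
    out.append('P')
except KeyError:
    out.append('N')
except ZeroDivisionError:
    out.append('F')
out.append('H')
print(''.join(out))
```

Execution trace: 'Q' (try body) → 'F' (except ZeroDivisionError) → 'H' (after the try/except). Output: QFH

Answer: QFH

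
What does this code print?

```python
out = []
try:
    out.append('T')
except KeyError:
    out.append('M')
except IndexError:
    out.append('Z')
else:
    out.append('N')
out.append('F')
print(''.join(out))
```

Execution trace: 'T' (try body, no exception) → 'N' (else) → 'F' (after the try/except). Output: TNF

Answer: TNF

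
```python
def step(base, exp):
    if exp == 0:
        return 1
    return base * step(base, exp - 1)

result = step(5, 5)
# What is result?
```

step(5, 5) = 5 * 5 * 5 * 5 * 5 = 3125

Answer: 3125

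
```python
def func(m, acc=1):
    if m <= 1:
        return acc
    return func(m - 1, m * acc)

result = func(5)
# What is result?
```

Accumulator trace (n, acc): (5, 1) -> (4, 5) -> (3, 20) -> (2, 60) -> (1, 120) -> return 120

Answer: 120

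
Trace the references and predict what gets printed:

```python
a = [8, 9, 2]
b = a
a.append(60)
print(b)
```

Key concept: basic list aliasing.
Step by step:
`a = [8, 9, 2]` → a = [8, 9, 2]
`b = a` → b = [8, 9, 2] (same object as a)
`a.append(60)` → a = [8, 9, 2, 60] (same object as b); b = [8, 9, 2, 60] (same object as a)
`print(b)` → prints [8, 9, 2, 60]

Answer: [8, 9, 2, 60]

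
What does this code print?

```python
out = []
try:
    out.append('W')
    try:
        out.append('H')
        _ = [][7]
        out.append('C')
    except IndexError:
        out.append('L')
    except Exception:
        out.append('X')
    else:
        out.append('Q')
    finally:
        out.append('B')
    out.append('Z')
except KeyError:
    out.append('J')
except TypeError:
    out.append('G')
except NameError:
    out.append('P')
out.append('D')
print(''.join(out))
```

Execution trace: 'W' (try body) → 'H' (inner try body) → 'L' (inner except IndexError) → 'B' (inner finally) → 'Z' (try body, no exception) → 'D' (after the try/except). Output: WHLBZD

Answer: WHLBZD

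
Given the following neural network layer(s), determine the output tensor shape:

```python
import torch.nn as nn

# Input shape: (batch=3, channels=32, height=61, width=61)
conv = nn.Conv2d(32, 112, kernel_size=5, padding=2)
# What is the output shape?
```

Input: (3, 32, 61, 61) -> Output: (3, 112, 61, 61)

Answer: (3, 112, 61, 61)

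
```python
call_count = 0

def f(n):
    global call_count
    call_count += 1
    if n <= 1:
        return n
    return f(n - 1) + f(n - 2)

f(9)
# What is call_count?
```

Calls(n) = 1 + Calls(n-1) + Calls(n-2); Calls(0)=Calls(1)=1. For n=9 this gives 109.

Answer: 109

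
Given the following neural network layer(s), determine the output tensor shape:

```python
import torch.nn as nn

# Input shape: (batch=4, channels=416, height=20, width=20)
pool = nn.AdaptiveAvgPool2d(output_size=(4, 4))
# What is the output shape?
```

Input: (4, 416, 20, 20) -> Output: (4, 416, 4, 4)

Answer: (4, 416, 4, 4)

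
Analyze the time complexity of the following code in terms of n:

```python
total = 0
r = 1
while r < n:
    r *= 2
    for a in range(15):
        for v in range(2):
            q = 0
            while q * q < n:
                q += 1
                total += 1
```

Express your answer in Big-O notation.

Each loop level contributes: log n × 1 × 1 × √n. Multiplying the contributions gives O(√n log n).

Answer: O(√n log n)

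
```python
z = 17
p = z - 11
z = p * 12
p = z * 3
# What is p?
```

Trace:
`z = 17` → z = 17
`p = z - 11` → p = 6
`z = p * 12` → z = 72
`p = z * 3` → p = 216
So p = 216

Answer: 216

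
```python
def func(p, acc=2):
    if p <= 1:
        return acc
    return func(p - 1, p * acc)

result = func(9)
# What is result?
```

Accumulator trace (n, acc): (9, 2) -> (8, 18) -> (7, 144) -> (6, 1008) -> (5, 6048) -> (4, 30240) -> (3, 120960) -> (2, 362880) -> (1, 725760) -> return 725760

Answer: 725760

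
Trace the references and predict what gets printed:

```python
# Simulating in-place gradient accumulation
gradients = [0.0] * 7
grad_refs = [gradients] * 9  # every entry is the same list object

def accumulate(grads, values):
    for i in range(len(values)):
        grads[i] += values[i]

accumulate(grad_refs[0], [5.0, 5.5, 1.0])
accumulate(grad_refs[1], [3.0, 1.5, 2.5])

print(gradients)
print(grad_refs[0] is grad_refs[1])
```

Key concept: gradient accumulation aliasing.
Step by step:
`gradients = [0.0] * 7` → gradients = [0.0, 0.0, 0.0, 0.0, 0.0, 0.0, 0.0]
`grad_refs = [gradients] * 9` → grad_refs = [[0.0, 0.0, 0.0, 0.0, 0.0, 0.0, 0.0], [0.0, 0.0, 0.0, 0.0, 0.0, 0.0, 0.0], [0.0, 0.0, 0.0, 0.0, 0.0, 0.0, 0.0], [0.0, 0.0, 0.0, 0.0, 0.0, 0.0, 0.0], [0.0, 0.0, 0.0, 0.0, 0.0, 0.0, 0.0], [0.0, 0.0, 0.0, 0.0, 0.0, 0.0, 0.0], [0.0, 0.0, 0.0, 0.0, 0.0, 0.0, 0.0], [0.0, 0.0, 0.0, 0.0, 0.0, 0.0, 0.0], [0.0, 0.0, 0.0, 0.0, 0.0, 0.0, 0.0]]
`accumulate(grad_refs[0], [5.0, 5.5, 1.0])` → gradients = [5.0, 5.5, 1.0, 0.0, 0.0, 0.0, 0.0]; grad_refs = [[5.0, 5.5, 1.0, 0.0, 0.0, 0.0, 0.0], [5.0, 5.5, 1.0, 0.0, 0.0, 0.0, 0.0], [5.0, 5.5, 1.0, 0.0, 0.0, 0.0, 0.0], [5.0, 5.5, 1.0, 0.0, 0.0, 0.0, 0.0], [5.0, 5.5, 1.0, 0.0, 0.0, 0.0, 0.0], [5.0, 5.5, 1.0, 0.0, 0.0, 0.0, 0.0], [5.0, 5.5, 1.0, 0.0, 0.0, 0.0, 0.0], [5.0, 5.5, 1.0, 0.0, 0.0, 0.0, 0.0], [5.0, 5.5, 1.0, 0.0, 0.0, 0.0, 0.0]]
`accumulate(grad_refs[1], [3.0, 1.5, 2.5])` → gradients = [8.0, 7.0, 3.5, 0.0, 0.0, 0.0, 0.0]; grad_refs = [[8.0, 7.0, 3.5, 0.0, 0.0, 0.0, 0.0], [8.0, 7.0, 3.5, 0.0, 0.0, 0.0, 0.0], [8.0, 7.0, 3.5, 0.0, 0.0, 0.0, 0.0], [8.0, 7.0, 3.5, 0.0, 0.0, 0.0, 0.0], [8.0, 7.0, 3.5, 0.0, 0.0, 0.0, 0.0], [8.0, 7.0, 3.5, 0.0, 0.0, 0.0, 0.0], [8.0, 7.0, 3.5, 0.0, 0.0, 0.0, 0.0], [8.0, 7.0, 3.5, 0.0, 0.0, 0.0, 0.0], [8.0, 7.0, 3.5, 0.0, 0.0, 0.0, 0.0]]
`print(gradients)` → prints [8.0, 7.0, 3.5, 0.0, 0.0, 0.0, 0.0]
`print(grad_refs[0] is grad_refs[1])` → prints True

Answer:
[8.0, 7.0, 3.5, 0.0, 0.0, 0.0, 0.0]
True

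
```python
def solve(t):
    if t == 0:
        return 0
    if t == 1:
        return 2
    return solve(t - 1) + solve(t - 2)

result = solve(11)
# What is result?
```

Build up from base cases: solve(0)=0, solve(1)=2, solve(2)=2, solve(3)=4, solve(4)=6, solve(5)=10, solve(6)=16, ..., solve(11)=178

Answer: 178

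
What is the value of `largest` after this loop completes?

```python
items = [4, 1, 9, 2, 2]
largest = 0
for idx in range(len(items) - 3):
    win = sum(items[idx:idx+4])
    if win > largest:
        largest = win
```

Max sum of 4-element window in [4, 1, 9, 2, 2]
`largest` takes the values: 0 → 16

Answer: 16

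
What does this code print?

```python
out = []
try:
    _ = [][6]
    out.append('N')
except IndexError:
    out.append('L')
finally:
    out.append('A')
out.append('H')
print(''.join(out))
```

Execution trace: 'L' (except IndexError) → 'A' (finally) → 'H' (after the try/except). Output: LAH

Answer: LAH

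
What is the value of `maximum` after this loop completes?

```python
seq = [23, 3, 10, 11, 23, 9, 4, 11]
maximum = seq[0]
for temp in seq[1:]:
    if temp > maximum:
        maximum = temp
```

Maximum of [23, 3, 10, 11, 23, 9, 4, 11]
`maximum` takes the values: 23

Answer: 23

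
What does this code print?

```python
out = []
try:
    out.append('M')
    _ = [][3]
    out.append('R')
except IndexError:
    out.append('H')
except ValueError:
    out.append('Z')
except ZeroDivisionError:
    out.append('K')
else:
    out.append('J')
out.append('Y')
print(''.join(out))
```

Execution trace: 'M' (try body) → 'H' (except IndexError) → 'Y' (after the try/except). Output: MHY

Answer: MHY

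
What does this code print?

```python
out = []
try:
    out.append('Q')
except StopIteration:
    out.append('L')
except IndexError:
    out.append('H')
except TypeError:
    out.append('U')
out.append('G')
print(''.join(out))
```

Execution trace: 'Q' (try body, no exception) → 'G' (after the try/except). Output: QG

Answer: QG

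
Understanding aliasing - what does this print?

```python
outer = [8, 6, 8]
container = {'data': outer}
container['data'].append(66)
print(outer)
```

Key concept: dict holds reference to list.
Step by step:
`outer = [8, 6, 8]` → outer = [8, 6, 8]
`container = {'data': outer}` → container = {'data': [8, 6, 8]}
`container['data'].append(66)` → outer = [8, 6, 8, 66]; container = {'data': [8, 6, 8, 66]}
`print(outer)` → prints [8, 6, 8, 66]

Answer: [8, 6, 8, 66]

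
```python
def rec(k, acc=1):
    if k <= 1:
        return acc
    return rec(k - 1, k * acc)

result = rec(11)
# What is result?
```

Accumulator trace (n, acc): (11, 1) -> (10, 11) -> (9, 110) -> (8, 990) -> (7, 7920) -> (6, 55440) -> (5, 332640) -> (4, 1663200) -> (3, 6652800) -> (2, 19958400) -> (1, 39916800) -> return 39916800

Answer: 39916800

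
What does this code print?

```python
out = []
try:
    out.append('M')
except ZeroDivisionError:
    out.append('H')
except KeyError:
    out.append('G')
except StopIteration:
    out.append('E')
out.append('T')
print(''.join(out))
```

Execution trace: 'M' (try body, no exception) → 'T' (after the try/except). Output: MT

Answer: MT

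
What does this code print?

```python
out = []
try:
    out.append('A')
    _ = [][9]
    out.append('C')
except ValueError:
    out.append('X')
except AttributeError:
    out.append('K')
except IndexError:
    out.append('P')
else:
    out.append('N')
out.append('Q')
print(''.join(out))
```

Execution trace: 'A' (try body) → 'P' (except IndexError) → 'Q' (after the try/except). Output: APQ

Answer: APQ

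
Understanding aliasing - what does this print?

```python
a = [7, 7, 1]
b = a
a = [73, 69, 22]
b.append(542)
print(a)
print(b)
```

Key concept: rebinding vs mutation: a is rebound to a new list, b still points at the original.
Step by step:
`a = [7, 7, 1]` → a = [7, 7, 1]
`b = a` → b = [7, 7, 1] (same object as a)
`a = [73, 69, 22]` → a = [73, 69, 22]
`b.append(542)` → b = [7, 7, 1, 542]
`print(a)` → prints [73, 69, 22]
`print(b)` → prints [7, 7, 1, 542]

Answer:
[73, 69, 22]
[7, 7, 1, 542]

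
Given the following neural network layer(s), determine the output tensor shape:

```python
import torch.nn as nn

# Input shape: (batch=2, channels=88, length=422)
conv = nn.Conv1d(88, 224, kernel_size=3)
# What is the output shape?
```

Input: (2, 88, 422) -> Output: (2, 224, 420)

Answer: (2, 224, 420)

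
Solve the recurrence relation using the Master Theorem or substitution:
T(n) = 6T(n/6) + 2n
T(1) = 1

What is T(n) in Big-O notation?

By Master Theorem: a=6, b=6, f(n)=2n. Since log_6(6) = 1 and f(n) = Θ(n^1), Case 2 applies. T(n) = O(n log n).

Answer: O(n log n)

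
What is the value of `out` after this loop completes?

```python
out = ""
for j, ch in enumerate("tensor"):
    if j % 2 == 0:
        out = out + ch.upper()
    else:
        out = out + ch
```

Uppercase even positions in 'tensor'
`out` takes the values: "" → "T" → "Te" → "TeN" → "TeNs" → "TeNsO" → "TeNsOr"

Answer: "TeNsOr"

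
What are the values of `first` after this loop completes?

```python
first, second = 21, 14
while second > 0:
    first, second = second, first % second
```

GCD of 21 and 14
`first` takes the values: 21 → 14 → 7

Answer: 7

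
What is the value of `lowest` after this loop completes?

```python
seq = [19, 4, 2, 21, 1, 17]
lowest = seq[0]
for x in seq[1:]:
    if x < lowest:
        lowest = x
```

Minimum of [19, 4, 2, 21, 1, 17]
`lowest` takes the values: 19 → 4 → 2 → 1

Answer: 1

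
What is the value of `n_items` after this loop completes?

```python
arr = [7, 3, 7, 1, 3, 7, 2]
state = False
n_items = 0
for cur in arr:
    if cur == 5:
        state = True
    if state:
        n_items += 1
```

Count elements after first 5 in [7, 3, 7, 1, 3, 7, 2]
`n_items` takes the values: 0

Answer: 0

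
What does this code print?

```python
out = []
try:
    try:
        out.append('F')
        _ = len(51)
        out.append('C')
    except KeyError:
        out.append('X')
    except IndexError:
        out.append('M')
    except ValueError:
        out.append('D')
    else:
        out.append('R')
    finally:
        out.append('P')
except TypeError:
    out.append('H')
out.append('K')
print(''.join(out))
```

Execution trace: 'F' (try body) → 'P' (finally) → 'H' (outer except TypeError) → 'K' (after the try/except). Output: FPHK

Answer: FPHK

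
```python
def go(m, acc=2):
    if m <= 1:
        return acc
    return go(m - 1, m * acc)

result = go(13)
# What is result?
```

Accumulator trace (n, acc): (13, 2) -> (12, 26) -> (11, 312) -> (10, 3432) -> (9, 34320) -> (8, 308880) -> (7, 2471040) -> (6, 17297280) -> (5, 103783680) -> (4, 518918400) -> (3, 2075673600) -> (2, 6227020800) -> (1, 12454041600) -> return 12454041600

Answer: 12454041600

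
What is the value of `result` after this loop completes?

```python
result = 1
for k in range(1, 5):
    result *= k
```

4! = 24
`result` takes the values: 1 → 2 → 6 → 24

Answer: 24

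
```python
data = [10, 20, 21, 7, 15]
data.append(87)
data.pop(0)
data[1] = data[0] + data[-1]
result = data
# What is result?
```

Trace:
`data = [10, 20, 21, 7, 15]` → data = [10, 20, 21, 7, 15]
`data.append(87)` → data = [10, 20, 21, 7, 15, 87]
`data.pop(0)` → data = [20, 21, 7, 15, 87]
`data[1] = data[0] + data[-1]` → data = [20, 107, 7, 15, 87]
`result = data` → result = [20, 107, 7, 15, 87]
So result = [20, 107, 7, 15, 87]

Answer: [20, 107, 7, 15, 87]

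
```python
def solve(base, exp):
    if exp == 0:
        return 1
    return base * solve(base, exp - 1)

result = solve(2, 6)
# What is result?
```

solve(2, 6) = 2 * 2 * 2 * 2 * 2 * 2 = 64

Answer: 64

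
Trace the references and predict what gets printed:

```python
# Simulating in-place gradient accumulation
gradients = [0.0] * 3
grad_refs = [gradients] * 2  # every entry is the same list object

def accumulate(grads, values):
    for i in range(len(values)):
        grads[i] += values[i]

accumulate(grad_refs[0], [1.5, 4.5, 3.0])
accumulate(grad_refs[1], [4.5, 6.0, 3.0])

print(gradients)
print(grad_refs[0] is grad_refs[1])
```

Key concept: gradient accumulation aliasing.
Step by step:
`gradients = [0.0] * 3` → gradients = [0.0, 0.0, 0.0]
`grad_refs = [gradients] * 2` → grad_refs = [[0.0, 0.0, 0.0], [0.0, 0.0, 0.0]]
`accumulate(grad_refs[0], [1.5, 4.5, 3.0])` → gradients = [1.5, 4.5, 3.0]; grad_refs = [[1.5, 4.5, 3.0], [1.5, 4.5, 3.0]]
`accumulate(grad_refs[1], [4.5, 6.0, 3.0])` → gradients = [6.0, 10.5, 6.0]; grad_refs = [[6.0, 10.5, 6.0], [6.0, 10.5, 6.0]]
`print(gradients)` → prints [6.0, 10.5, 6.0]
`print(grad_refs[0] is grad_refs[1])` → prints True

Answer:
[6.0, 10.5, 6.0]
True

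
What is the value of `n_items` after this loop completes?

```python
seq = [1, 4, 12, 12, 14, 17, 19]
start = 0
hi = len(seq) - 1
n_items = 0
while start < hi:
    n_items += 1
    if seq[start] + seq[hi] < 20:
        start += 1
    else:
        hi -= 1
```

Steps to find pair summing to 20
`n_items` takes the values: 0 → 1 → 2 → 3 → 4 → 5 → 6

Answer: 6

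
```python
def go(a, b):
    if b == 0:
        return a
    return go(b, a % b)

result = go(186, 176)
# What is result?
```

go(186, 176) -> go(176, 10) -> go(10, 6) -> go(6, 4) -> go(4, 2) -> go(2, 0) -> 2

Answer: 2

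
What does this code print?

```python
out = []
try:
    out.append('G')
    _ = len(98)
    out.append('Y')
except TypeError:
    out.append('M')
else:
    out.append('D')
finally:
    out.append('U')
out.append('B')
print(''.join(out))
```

Execution trace: 'G' (try body) → 'M' (except TypeError) → 'U' (finally) → 'B' (after the try/except). Output: GMUB

Answer: GMUB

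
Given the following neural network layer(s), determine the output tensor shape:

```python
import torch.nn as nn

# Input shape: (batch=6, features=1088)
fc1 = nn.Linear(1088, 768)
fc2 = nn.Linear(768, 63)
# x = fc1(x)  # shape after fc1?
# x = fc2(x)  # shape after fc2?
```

Input: (6, 1088) -> after fc1: (6, 768) -> Output: (6, 63)

Answer: (6, 63)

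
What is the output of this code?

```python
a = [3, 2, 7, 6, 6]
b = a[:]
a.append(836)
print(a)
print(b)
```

Key concept: slice [:] creates copy.
Step by step:
`a = [3, 2, 7, 6, 6]` → a = [3, 2, 7, 6, 6]
`b = a[:]` → b = [3, 2, 7, 6, 6]
`a.append(836)` → a = [3, 2, 7, 6, 6, 836]
`print(a)` → prints [3, 2, 7, 6, 6, 836]
`print(b)` → prints [3, 2, 7, 6, 6]

Answer:
[3, 2, 7, 6, 6, 836]
[3, 2, 7, 6, 6]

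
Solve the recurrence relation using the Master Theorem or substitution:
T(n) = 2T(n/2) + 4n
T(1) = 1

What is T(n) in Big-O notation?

By Master Theorem: a=2, b=2, f(n)=4n. Since log_2(2) = 1 and f(n) = Θ(n^1), Case 2 applies. T(n) = O(n log n).

Answer: O(n log n)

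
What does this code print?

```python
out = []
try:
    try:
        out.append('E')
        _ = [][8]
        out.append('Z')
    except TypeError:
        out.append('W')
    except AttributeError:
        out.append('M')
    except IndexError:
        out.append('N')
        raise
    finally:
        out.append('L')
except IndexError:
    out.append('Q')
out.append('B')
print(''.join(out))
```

Execution trace: 'E' (inner try body) → 'N' (inner except IndexError) → 'L' (inner finally) → 'Q' (outer except IndexError) → 'B' (after the try/except). Output: ENLQB

Answer: ENLQB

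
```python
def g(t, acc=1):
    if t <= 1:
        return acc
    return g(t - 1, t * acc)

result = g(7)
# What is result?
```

Accumulator trace (n, acc): (7, 1) -> (6, 7) -> (5, 42) -> (4, 210) -> (3, 840) -> (2, 2520) -> (1, 5040) -> return 5040

Answer: 5040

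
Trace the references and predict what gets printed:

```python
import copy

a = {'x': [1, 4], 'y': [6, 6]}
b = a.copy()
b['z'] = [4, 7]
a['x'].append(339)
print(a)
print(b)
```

Key concept: shallow copy of dict with mutable values.
Step by step:
`a = {'x': [1, 4], 'y': [6, 6]}` → a = {'x': [1, 4], 'y': [6, 6]}
`b = a.copy()` → b = {'x': [1, 4], 'y': [6, 6]}
`b['z'] = [4, 7]` → b = {'x': [1, 4], 'y': [6, 6], 'z': [4, 7]}
`a['x'].append(339)` → a = {'x': [1, 4, 339], 'y': [6, 6]}; b = {'x': [1, 4, 339], 'y': [6, 6], 'z': [4, 7]}
`print(a)` → prints {'x': [1, 4, 339], 'y': [6, 6]}
`print(b)` → prints {'x': [1, 4, 339], 'y': [6, 6], 'z': [4, 7]}

Answer:
{'x': [1, 4, 339], 'y': [6, 6]}
{'x': [1, 4, 339], 'y': [6, 6], 'z': [4, 7]}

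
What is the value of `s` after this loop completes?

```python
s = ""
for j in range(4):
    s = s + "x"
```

Repeat 'x' 4 times
`s` takes the values: "" → "x" → "xx" → "xxx" → "xxxx"

Answer: "xxxx"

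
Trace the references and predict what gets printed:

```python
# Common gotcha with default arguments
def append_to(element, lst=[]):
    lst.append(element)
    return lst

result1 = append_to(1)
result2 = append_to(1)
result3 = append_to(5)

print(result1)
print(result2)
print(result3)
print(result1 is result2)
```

Key concept: mutable default argument gotcha.
Step by step:
`result1 = append_to(1)` → result1 = [1]
`result2 = append_to(1)` → result1 = [1, 1] (same object as result2); result2 = [1, 1] (same object as result1)
`result3 = append_to(5)` → result1 = [1, 1, 5] (same object as result2, result3); result2 = [1, 1, 5] (same object as result1, result3); result3 = [1, 1, 5] (same object as result1, result2)
`print(result1)` → prints [1, 1, 5]
`print(result2)` → prints [1, 1, 5]
`print(result3)` → prints [1, 1, 5]
`print(result1 is result2)` → prints True

Answer:
[1, 1, 5]
[1, 1, 5]
[1, 1, 5]
True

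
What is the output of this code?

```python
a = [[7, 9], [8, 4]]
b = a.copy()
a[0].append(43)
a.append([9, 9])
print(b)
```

Key concept: shallow copy with nested lists.
Step by step:
`a = [[7, 9], [8, 4]]` → a = [[7, 9], [8, 4]]
`b = a.copy()` → b = [[7, 9], [8, 4]]
`a[0].append(43)` → a = [[7, 9, 43], [8, 4]]; b = [[7, 9, 43], [8, 4]]
`a.append([9, 9])` → a = [[7, 9, 43], [8, 4], [9, 9]]
`print(b)` → prints [[7, 9, 43], [8, 4]]

Answer: [[7, 9, 43], [8, 4]]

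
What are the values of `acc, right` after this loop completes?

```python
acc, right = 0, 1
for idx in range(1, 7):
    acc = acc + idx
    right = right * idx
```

Sum and factorial of 1 to 6
`acc, right` takes the values: (0, 1) → (1, 1) → (3, 1) → (3, 2) → (6, 2) → (6, 6) → (10, 6) → (10, 24) → (15, 24) → (15, 120) → (21, 120) → (21, 720)

Answer: 21, 720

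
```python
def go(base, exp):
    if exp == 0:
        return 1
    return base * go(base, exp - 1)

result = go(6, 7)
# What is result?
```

go(6, 7) = 6 * 6 * 6 * 6 * 6 * 6 * 6 = 279936

Answer: 279936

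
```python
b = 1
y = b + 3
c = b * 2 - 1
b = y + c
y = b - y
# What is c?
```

Trace:
`b = 1` → b = 1
`y = b + 3` → y = 4
`c = b * 2 - 1` → c = 1
`b = y + c` → b = 5
`y = b - y` → y = 1
So c = 1

Answer: 1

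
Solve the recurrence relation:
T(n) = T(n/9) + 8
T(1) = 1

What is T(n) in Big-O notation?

Each step divides n by 9 and adds 8. After log_9(n) steps we reach T(1)=1. So T(n) = 8·log_9(n) + 1 = O(log n).

Answer: O(log n)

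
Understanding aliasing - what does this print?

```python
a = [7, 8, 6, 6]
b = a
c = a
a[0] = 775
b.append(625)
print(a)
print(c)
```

Key concept: multiple aliases.
Step by step:
`a = [7, 8, 6, 6]` → a = [7, 8, 6, 6]
`b = a` → b = [7, 8, 6, 6] (same object as a)
`c = a` → c = [7, 8, 6, 6] (same object as a, b)
`a[0] = 775` → a = [775, 8, 6, 6] (same object as b, c); b = [775, 8, 6, 6] (same object as a, c); c = [775, 8, 6, 6] (same object as a, b)
`b.append(625)` → a = [775, 8, 6, 6, 625] (same object as b, c); b = [775, 8, 6, 6, 625] (same object as a, c); c = [775, 8, 6, 6, 625] (same object as a, b)
`print(a)` → prints [775, 8, 6, 6, 625]
`print(c)` → prints [775, 8, 6, 6, 625]

Answer:
[775, 8, 6, 6, 625]
[775, 8, 6, 6, 625]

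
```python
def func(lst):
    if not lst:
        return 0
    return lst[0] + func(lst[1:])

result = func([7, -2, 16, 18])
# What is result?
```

7 + (-2) + 16 + 18 + 0 = 39

Answer: 39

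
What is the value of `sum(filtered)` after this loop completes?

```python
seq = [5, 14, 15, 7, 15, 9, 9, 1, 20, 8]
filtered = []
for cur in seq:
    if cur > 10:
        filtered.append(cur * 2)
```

Sum of doubled values > 10
`filtered` takes the values: [] → [28] → [28, 30] → [28, 30, 30] → [28, 30, 30, 40]
So `sum(filtered)` = 128

Answer: 128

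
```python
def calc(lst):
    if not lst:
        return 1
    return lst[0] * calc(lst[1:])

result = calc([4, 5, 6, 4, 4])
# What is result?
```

Product over [4, 5, 6, 4, 4] = 4 * 5 * 6 * 4 * 4 = 1920

Answer: 1920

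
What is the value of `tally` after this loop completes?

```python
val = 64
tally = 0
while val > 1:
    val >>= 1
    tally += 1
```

Count right shifts until 1
`tally` takes the values: 0 → 1 → 2 → 3 → 4 → 5 → 6

Answer: 6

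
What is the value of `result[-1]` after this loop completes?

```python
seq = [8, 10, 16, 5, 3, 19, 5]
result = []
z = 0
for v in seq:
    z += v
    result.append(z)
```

Cumulative sum ends at 66
`result` takes the values: [] → [8] → [8, 18] → [8, 18, 34] → [8, 18, 34, 39] → [8, 18, 34, 39, 42] → [8, 18, 34, 39, 42, 61] → [8, 18, 34, 39, 42, 61, 66]
So `result[-1]` = 66

Answer: 66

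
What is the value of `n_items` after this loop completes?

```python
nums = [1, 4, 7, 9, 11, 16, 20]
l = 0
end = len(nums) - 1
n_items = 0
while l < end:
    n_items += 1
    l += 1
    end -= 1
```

Iterations until pointers meet (list length 7)
`n_items` takes the values: 0 → 1 → 2 → 3

Answer: 3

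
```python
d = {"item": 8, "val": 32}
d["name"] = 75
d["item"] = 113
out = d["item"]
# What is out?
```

Trace:
`d = {"item": 8, "val": 32}` → d = {'item': 8, 'val': 32}
`d["name"] = 75` → d = {'item': 8, 'val': 32, 'name': 75}
`d["item"] = 113` → d = {'item': 113, 'val': 32, 'name': 75}
`out = d["item"]` → out = 113
So out = 113

Answer: 113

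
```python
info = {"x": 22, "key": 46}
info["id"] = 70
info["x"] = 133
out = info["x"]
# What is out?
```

Trace:
`info = {"x": 22, "key": 46}` → info = {'x': 22, 'key': 46}
`info["id"] = 70` → info = {'x': 22, 'key': 46, 'id': 70}
`info["x"] = 133` → info = {'x': 133, 'key': 46, 'id': 70}
`out = info["x"]` → out = 133
So out = 133

Answer: 133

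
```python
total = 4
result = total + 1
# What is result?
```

Trace:
`total = 4` → total = 4
`result = total + 1` → result = 5
So result = 5

Answer: 5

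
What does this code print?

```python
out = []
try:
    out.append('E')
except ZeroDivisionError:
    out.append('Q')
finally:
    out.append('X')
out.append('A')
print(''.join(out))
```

Execution trace: 'E' (try body, no exception) → 'X' (finally) → 'A' (after the try/except). Output: EXA

Answer: EXA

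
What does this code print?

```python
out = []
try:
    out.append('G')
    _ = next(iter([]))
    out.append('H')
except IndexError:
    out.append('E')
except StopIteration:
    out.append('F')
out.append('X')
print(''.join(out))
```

Execution trace: 'G' (try body) → 'F' (except StopIteration) → 'X' (after the try/except). Output: GFX

Answer: GFX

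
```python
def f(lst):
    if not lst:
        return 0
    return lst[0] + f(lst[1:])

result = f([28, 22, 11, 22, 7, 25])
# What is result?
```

28 + 22 + 11 + 22 + 7 + 25 + 0 = 115

Answer: 115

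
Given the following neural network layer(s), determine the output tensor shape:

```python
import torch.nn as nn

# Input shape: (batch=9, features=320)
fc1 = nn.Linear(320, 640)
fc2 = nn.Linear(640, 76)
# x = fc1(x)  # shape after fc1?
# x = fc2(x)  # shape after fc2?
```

Input: (9, 320) -> after fc1: (9, 640) -> Output: (9, 76)

Answer: (9, 76)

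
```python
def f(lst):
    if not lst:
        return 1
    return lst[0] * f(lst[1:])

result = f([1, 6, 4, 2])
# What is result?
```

Product over [1, 6, 4, 2] = 1 * 6 * 4 * 2 = 48

Answer: 48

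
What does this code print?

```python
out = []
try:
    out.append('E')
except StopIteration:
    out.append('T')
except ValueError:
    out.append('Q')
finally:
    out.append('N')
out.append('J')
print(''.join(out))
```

Execution trace: 'E' (try body, no exception) → 'N' (finally) → 'J' (after the try/except). Output: ENJ

Answer: ENJ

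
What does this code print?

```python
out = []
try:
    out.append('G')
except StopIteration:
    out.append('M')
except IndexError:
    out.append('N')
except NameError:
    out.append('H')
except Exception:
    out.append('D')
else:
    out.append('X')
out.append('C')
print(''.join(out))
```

Execution trace: 'G' (try body, no exception) → 'X' (else) → 'C' (after the try/except). Output: GXC

Answer: GXC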